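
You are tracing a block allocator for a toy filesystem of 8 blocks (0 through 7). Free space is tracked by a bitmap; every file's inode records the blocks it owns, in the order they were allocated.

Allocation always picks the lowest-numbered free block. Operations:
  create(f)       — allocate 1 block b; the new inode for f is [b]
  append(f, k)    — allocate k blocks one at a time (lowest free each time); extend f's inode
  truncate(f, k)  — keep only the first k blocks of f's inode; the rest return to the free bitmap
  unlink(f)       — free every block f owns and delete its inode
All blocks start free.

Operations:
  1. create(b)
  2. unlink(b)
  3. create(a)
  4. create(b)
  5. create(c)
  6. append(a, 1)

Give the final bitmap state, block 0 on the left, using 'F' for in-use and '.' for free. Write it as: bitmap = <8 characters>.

create(b): bitmap=F....... | b=[0]
unlink(b): bitmap=........ | 
create(a): bitmap=F....... | a=[0]
create(b): bitmap=FF...... | a=[0] b=[1]
create(c): bitmap=FFF..... | a=[0] b=[1] c=[2]
append(a, 1): bitmap=FFFF.... | a=[0, 3] b=[1] c=[2]

bitmap = FFFF....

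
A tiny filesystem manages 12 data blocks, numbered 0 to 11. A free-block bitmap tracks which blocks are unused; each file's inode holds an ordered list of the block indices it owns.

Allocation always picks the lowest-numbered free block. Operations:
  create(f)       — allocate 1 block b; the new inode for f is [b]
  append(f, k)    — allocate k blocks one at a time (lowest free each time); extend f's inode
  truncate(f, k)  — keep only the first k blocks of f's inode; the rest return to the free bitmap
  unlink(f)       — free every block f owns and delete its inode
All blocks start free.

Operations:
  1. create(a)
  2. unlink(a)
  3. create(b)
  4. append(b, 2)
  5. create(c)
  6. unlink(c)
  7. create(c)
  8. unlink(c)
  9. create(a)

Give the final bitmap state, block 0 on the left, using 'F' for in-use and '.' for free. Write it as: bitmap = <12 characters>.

after create(a) → a:[0]  free=[F...........]
after unlink(a) →   free=[............]
after create(b) → b:[0]  free=[F...........]
after append(b, 2) → b:[0, 1, 2]  free=[FFF.........]
after create(c) → b:[0, 1, 2], c:[3]  free=[FFFF........]
after unlink(c) → b:[0, 1, 2]  free=[FFF.........]
after create(c) → b:[0, 1, 2], c:[3]  free=[FFFF........]
after unlink(c) → b:[0, 1, 2]  free=[FFF.........]
after create(a) → a:[3], b:[0, 1, 2]  free=[FFFF........]

bitmap = FFFF........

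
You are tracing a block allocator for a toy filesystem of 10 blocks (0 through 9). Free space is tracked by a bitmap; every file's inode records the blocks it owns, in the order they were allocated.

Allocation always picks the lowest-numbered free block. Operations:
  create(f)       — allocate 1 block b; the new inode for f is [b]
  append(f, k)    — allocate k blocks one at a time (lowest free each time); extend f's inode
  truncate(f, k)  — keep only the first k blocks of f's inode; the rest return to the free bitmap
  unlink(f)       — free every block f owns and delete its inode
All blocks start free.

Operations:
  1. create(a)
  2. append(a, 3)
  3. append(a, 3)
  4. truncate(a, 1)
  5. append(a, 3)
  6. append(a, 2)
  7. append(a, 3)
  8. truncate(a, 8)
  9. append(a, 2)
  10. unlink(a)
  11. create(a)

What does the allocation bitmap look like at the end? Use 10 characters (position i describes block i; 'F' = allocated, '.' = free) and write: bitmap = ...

[1] create(a) — a=0 (map F.........)
[2] append(a, 3) — a=0,1,2,3 (map FFFF......)
[3] append(a, 3) — a=0,1,2,3,4,5,6 (map FFFFFFF...)
[4] truncate(a, 1) — a=0 (map F.........)
[5] append(a, 3) — a=0,1,2,3 (map FFFF......)
[6] append(a, 2) — a=0,1,2,3,4,5 (map FFFFFF....)
[7] append(a, 3) — a=0,1,2,3,4,5,6,7,8 (map FFFFFFFFF.)
[8] truncate(a, 8) — a=0,1,2,3,4,5,6,7 (map FFFFFFFF..)
[9] append(a, 2) — a=0,1,2,3,4,5,6,7,8,9 (map FFFFFFFFFF)
[10] unlink(a) —  (map ..........)
[11] create(a) — a=0 (map F.........)

bitmap = F.........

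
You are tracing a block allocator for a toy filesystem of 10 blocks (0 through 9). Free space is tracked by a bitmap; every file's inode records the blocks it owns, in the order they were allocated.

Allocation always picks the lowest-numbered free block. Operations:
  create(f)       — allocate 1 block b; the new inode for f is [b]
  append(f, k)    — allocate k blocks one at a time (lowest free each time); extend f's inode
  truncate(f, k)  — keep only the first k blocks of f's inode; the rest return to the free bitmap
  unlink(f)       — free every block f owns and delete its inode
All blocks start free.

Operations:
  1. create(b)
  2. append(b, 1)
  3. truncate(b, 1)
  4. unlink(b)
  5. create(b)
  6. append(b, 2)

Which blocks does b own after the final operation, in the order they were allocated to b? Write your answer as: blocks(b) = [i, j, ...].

  1. create(b)  ⇒  F.........  {b→[0]}
  2. append(b, 1)  ⇒  FF........  {b→[0, 1]}
  3. truncate(b, 1)  ⇒  F.........  {b→[0]}
  4. unlink(b)  ⇒  ..........  {}
  5. create(b)  ⇒  F.........  {b→[0]}
  6. append(b, 2)  ⇒  FFF.......  {b→[0, 1, 2]}

blocks(b) = [0, 1, 2]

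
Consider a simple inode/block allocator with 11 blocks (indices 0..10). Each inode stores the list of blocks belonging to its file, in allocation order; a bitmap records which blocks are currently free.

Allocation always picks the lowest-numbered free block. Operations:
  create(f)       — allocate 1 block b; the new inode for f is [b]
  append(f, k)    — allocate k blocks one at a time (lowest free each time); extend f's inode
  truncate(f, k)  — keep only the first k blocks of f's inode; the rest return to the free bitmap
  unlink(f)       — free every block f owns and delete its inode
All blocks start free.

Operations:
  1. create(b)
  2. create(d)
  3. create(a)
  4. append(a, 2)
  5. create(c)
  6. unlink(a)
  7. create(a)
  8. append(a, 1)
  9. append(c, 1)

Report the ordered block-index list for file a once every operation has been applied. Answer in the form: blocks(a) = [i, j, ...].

[1] create(b) — b=0 (map F..........)
[2] create(d) — b=0 d=1 (map FF.........)
[3] create(a) — a=2 b=0 d=1 (map FFF........)
[4] append(a, 2) — a=2,3,4 b=0 d=1 (map FFFFF......)
[5] create(c) — a=2,3,4 b=0 c=5 d=1 (map FFFFFF.....)
[6] unlink(a) — b=0 c=5 d=1 (map FF...F.....)
[7] create(a) — a=2 b=0 c=5 d=1 (map FFF..F.....)
[8] append(a, 1) — a=2,3 b=0 c=5 d=1 (map FFFF.F.....)
[9] append(c, 1) — a=2,3 b=0 c=5,4 d=1 (map FFFFFF.....)

blocks(a) = [2, 3]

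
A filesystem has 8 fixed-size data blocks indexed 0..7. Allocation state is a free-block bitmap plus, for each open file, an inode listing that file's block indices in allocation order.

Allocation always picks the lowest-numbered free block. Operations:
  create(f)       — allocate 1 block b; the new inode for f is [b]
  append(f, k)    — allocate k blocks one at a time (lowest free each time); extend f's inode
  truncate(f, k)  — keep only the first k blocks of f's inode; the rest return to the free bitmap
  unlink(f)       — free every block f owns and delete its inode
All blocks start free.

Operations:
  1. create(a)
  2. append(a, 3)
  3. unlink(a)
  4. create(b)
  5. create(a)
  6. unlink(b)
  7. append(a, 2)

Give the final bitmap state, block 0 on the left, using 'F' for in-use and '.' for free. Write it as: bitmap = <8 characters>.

after create(a) → a:[0]  free=[F.......]
after append(a, 3) → a:[0, 1, 2, 3]  free=[FFFF....]
after unlink(a) →   free=[........]
after create(b) → b:[0]  free=[F.......]
after create(a) → a:[1], b:[0]  free=[FF......]
after unlink(b) → a:[1]  free=[.F......]
after append(a, 2) → a:[1, 0, 2]  free=[FFF.....]

bitmap = FFF.....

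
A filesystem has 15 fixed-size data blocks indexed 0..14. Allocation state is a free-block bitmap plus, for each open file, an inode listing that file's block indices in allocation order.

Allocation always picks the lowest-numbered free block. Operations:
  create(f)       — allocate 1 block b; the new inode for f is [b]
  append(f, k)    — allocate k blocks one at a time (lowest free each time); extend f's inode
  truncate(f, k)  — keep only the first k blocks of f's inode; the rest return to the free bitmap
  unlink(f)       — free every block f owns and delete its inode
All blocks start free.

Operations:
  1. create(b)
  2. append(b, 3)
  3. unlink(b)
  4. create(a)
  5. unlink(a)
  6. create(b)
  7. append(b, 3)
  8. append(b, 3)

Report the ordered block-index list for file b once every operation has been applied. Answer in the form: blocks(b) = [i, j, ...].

blocks(b) = [0, 1, 2, 3, 4, 5, 6]

[1] create(b) — b=0 (map F..............)
[2] append(b, 3) — b=0,1,2,3 (map FFFF...........)
[3] unlink(b) —  (map ...............)
[4] create(a) — a=0 (map F..............)
[5] unlink(a) —  (map ...............)
[6] create(b) — b=0 (map F..............)
[7] append(b, 3) — b=0,1,2,3 (map FFFF...........)
[8] append(b, 3) — b=0,1,2,3,4,5,6 (map FFFFFFF........)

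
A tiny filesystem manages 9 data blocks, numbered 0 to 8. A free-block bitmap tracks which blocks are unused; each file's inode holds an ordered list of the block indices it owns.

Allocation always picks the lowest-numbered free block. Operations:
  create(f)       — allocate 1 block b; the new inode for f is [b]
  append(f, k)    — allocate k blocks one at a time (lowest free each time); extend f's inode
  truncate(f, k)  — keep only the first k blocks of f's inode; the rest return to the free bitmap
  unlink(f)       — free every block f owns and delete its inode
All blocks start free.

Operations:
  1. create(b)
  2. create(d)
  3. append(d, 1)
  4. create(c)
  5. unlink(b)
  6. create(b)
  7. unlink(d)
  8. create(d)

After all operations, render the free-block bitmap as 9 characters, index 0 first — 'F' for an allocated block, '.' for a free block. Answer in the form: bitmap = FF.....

create(b): bitmap=F........ | b=[0]
create(d): bitmap=FF....... | b=[0] d=[1]
append(d, 1): bitmap=FFF...... | b=[0] d=[1, 2]
create(c): bitmap=FFFF..... | b=[0] c=[3] d=[1, 2]
unlink(b): bitmap=.FFF..... | c=[3] d=[1, 2]
create(b): bitmap=FFFF..... | b=[0] c=[3] d=[1, 2]
unlink(d): bitmap=F..F..... | b=[0] c=[3]
create(d): bitmap=FF.F..... | b=[0] c=[3] d=[1]

bitmap = FF.F.....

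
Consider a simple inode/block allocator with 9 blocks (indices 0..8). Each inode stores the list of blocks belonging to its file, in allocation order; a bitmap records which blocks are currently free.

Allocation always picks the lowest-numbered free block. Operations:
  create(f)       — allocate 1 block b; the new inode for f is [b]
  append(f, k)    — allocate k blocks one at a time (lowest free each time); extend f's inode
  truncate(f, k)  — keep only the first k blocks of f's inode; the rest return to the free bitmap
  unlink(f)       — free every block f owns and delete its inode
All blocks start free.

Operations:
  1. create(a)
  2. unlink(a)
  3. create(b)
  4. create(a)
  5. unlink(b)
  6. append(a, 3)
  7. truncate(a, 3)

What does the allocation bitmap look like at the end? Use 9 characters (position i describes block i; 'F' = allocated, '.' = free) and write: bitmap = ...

bitmap = FFF......

  1. create(a)  ⇒  F........  {a→[0]}
  2. unlink(a)  ⇒  .........  {}
  3. create(b)  ⇒  F........  {b→[0]}
  4. create(a)  ⇒  FF.......  {a→[1]; b→[0]}
  5. unlink(b)  ⇒  .F.......  {a→[1]}
  6. append(a, 3)  ⇒  FFFF.....  {a→[1, 0, 2, 3]}
  7. truncate(a, 3)  ⇒  FFF......  {a→[1, 0, 2]}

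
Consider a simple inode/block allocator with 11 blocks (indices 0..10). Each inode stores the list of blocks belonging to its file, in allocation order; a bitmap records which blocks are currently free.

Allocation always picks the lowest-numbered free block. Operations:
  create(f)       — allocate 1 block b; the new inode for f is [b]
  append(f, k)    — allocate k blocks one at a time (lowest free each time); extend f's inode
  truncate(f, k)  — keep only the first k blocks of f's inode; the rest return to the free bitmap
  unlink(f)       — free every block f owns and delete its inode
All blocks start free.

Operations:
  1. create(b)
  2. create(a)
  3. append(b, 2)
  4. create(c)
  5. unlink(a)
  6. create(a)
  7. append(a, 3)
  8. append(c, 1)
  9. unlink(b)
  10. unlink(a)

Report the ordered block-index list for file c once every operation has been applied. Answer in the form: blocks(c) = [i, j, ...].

  1. create(b)  ⇒  F..........  {b→[0]}
  2. create(a)  ⇒  FF.........  {a→[1]; b→[0]}
  3. append(b, 2)  ⇒  FFFF.......  {a→[1]; b→[0, 2, 3]}
  4. create(c)  ⇒  FFFFF......  {a→[1]; b→[0, 2, 3]; c→[4]}
  5. unlink(a)  ⇒  F.FFF......  {b→[0, 2, 3]; c→[4]}
  6. create(a)  ⇒  FFFFF......  {a→[1]; b→[0, 2, 3]; c→[4]}
  7. append(a, 3)  ⇒  FFFFFFFF...  {a→[1, 5, 6, 7]; b→[0, 2, 3]; c→[4]}
  8. append(c, 1)  ⇒  FFFFFFFFF..  {a→[1, 5, 6, 7]; b→[0, 2, 3]; c→[4, 8]}
  9. unlink(b)  ⇒  .F..FFFFF..  {a→[1, 5, 6, 7]; c→[4, 8]}
  10. unlink(a)  ⇒  ....F...F..  {c→[4, 8]}

blocks(c) = [4, 8]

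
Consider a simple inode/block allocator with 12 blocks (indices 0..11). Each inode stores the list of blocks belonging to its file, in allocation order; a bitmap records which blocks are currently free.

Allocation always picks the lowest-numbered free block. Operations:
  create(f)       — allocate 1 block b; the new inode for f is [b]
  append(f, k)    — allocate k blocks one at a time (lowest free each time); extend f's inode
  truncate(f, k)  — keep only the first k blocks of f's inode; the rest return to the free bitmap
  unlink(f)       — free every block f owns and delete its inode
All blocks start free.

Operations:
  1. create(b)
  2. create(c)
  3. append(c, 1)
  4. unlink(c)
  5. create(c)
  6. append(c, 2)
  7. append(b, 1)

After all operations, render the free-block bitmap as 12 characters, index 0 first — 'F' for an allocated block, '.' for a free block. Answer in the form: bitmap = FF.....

bitmap = FFFFF.......

create(b): bitmap=F........... | b=[0]
create(c): bitmap=FF.......... | b=[0] c=[1]
append(c, 1): bitmap=FFF......... | b=[0] c=[1, 2]
unlink(c): bitmap=F........... | b=[0]
create(c): bitmap=FF.......... | b=[0] c=[1]
append(c, 2): bitmap=FFFF........ | b=[0] c=[1, 2, 3]
append(b, 1): bitmap=FFFFF....... | b=[0, 4] c=[1, 2, 3]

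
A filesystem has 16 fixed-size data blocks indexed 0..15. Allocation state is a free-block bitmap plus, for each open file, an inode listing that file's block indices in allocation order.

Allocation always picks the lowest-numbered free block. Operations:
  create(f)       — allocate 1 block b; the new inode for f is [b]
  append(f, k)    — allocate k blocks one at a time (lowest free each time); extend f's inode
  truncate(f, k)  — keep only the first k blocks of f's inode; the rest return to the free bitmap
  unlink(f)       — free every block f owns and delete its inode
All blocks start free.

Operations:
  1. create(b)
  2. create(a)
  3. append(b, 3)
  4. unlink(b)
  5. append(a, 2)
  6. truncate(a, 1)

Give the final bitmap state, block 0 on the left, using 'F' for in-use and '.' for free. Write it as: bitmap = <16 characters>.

bitmap = .F..............

  1. create(b)  ⇒  F...............  {b→[0]}
  2. create(a)  ⇒  FF..............  {a→[1]; b→[0]}
  3. append(b, 3)  ⇒  FFFFF...........  {a→[1]; b→[0, 2, 3, 4]}
  4. unlink(b)  ⇒  .F..............  {a→[1]}
  5. append(a, 2)  ⇒  FFF.............  {a→[1, 0, 2]}
  6. truncate(a, 1)  ⇒  .F..............  {a→[1]}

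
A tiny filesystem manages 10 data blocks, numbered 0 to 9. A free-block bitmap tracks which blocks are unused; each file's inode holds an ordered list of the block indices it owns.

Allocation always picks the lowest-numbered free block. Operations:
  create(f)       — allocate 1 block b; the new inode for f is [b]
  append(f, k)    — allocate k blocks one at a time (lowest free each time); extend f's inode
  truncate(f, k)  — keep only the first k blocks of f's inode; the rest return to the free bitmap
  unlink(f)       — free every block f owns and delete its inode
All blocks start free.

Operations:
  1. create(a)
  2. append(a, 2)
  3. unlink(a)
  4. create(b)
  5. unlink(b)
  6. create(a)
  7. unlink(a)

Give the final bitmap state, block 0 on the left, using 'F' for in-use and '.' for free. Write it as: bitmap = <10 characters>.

  1. create(a)  ⇒  F.........  {a→[0]}
  2. append(a, 2)  ⇒  FFF.......  {a→[0, 1, 2]}
  3. unlink(a)  ⇒  ..........  {}
  4. create(b)  ⇒  F.........  {b→[0]}
  5. unlink(b)  ⇒  ..........  {}
  6. create(a)  ⇒  F.........  {a→[0]}
  7. unlink(a)  ⇒  ..........  {}

bitmap = ..........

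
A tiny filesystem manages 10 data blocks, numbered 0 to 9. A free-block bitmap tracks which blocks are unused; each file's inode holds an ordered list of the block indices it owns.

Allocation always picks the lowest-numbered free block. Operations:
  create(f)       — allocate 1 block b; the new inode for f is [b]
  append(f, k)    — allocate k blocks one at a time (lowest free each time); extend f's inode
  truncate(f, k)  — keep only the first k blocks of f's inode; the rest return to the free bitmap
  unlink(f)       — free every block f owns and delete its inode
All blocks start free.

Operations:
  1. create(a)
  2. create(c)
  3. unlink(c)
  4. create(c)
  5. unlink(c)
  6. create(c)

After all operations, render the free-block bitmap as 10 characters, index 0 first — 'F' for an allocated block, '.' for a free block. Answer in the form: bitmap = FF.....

create(a): bitmap=F......... | a=[0]
create(c): bitmap=FF........ | a=[0] c=[1]
unlink(c): bitmap=F......... | a=[0]
create(c): bitmap=FF........ | a=[0] c=[1]
unlink(c): bitmap=F......... | a=[0]
create(c): bitmap=FF........ | a=[0] c=[1]

bitmap = FF........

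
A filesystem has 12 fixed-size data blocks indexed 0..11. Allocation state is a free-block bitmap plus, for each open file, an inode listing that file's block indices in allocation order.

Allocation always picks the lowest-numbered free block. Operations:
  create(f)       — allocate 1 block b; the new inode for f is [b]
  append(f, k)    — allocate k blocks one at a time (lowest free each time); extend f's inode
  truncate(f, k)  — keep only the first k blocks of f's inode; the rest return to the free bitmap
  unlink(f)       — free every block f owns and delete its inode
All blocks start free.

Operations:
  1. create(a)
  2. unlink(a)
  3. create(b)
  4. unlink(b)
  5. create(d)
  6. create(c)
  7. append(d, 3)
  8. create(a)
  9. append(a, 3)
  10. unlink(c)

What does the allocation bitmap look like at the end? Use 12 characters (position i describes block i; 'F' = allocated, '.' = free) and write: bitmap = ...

[1] create(a) — a=0 (map F...........)
[2] unlink(a) —  (map ............)
[3] create(b) — b=0 (map F...........)
[4] unlink(b) —  (map ............)
[5] create(d) — d=0 (map F...........)
[6] create(c) — c=1 d=0 (map FF..........)
[7] append(d, 3) — c=1 d=0,2,3,4 (map FFFFF.......)
[8] create(a) — a=5 c=1 d=0,2,3,4 (map FFFFFF......)
[9] append(a, 3) — a=5,6,7,8 c=1 d=0,2,3,4 (map FFFFFFFFF...)
[10] unlink(c) — a=5,6,7,8 d=0,2,3,4 (map F.FFFFFFF...)

bitmap = F.FFFFFFF...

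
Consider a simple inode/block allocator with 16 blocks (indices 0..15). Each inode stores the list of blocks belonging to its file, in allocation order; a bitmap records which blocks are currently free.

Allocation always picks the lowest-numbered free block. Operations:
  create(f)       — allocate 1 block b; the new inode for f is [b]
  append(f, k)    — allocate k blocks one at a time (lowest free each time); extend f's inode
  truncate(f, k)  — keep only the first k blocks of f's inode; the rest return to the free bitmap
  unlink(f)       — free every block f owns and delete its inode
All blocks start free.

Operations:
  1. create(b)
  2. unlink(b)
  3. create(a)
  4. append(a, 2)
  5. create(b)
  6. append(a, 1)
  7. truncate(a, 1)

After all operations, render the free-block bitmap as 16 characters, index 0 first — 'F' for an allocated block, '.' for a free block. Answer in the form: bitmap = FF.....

bitmap = F..F............

create(b): bitmap=F............... | b=[0]
unlink(b): bitmap=................ | 
create(a): bitmap=F............... | a=[0]
append(a, 2): bitmap=FFF............. | a=[0, 1, 2]
create(b): bitmap=FFFF............ | a=[0, 1, 2] b=[3]
append(a, 1): bitmap=FFFFF........... | a=[0, 1, 2, 4] b=[3]
truncate(a, 1): bitmap=F..F............ | a=[0] b=[3]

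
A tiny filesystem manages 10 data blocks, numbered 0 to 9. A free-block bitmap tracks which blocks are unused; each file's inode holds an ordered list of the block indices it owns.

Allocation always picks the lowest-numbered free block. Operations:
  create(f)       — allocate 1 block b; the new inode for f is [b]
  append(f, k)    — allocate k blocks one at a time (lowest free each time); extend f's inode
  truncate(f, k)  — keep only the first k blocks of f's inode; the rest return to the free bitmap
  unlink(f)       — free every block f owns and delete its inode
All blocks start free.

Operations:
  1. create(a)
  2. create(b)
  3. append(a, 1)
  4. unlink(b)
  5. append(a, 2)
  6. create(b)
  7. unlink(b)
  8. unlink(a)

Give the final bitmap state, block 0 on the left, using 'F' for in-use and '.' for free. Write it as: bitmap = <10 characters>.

bitmap = ..........

[1] create(a) — a=0 (map F.........)
[2] create(b) — a=0 b=1 (map FF........)
[3] append(a, 1) — a=0,2 b=1 (map FFF.......)
[4] unlink(b) — a=0,2 (map F.F.......)
[5] append(a, 2) — a=0,2,1,3 (map FFFF......)
[6] create(b) — a=0,2,1,3 b=4 (map FFFFF.....)
[7] unlink(b) — a=0,2,1,3 (map FFFF......)
[8] unlink(a) —  (map ..........)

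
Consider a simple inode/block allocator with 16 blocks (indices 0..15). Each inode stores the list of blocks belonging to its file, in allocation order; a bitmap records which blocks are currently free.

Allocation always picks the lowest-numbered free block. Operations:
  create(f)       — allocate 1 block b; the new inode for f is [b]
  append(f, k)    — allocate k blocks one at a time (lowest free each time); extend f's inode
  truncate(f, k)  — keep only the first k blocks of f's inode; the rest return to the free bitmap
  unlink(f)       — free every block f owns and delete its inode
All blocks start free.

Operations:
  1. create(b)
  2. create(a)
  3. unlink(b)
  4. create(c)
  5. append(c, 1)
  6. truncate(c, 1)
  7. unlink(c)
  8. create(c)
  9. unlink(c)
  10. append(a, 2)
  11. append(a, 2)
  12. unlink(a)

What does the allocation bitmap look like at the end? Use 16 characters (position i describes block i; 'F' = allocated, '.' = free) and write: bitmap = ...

bitmap = ................

[1] create(b) — b=0 (map F...............)
[2] create(a) — a=1 b=0 (map FF..............)
[3] unlink(b) — a=1 (map .F..............)
[4] create(c) — a=1 c=0 (map FF..............)
[5] append(c, 1) — a=1 c=0,2 (map FFF.............)
[6] truncate(c, 1) — a=1 c=0 (map FF..............)
[7] unlink(c) — a=1 (map .F..............)
[8] create(c) — a=1 c=0 (map FF..............)
[9] unlink(c) — a=1 (map .F..............)
[10] append(a, 2) — a=1,0,2 (map FFF.............)
[11] append(a, 2) — a=1,0,2,3,4 (map FFFFF...........)
[12] unlink(a) —  (map ................)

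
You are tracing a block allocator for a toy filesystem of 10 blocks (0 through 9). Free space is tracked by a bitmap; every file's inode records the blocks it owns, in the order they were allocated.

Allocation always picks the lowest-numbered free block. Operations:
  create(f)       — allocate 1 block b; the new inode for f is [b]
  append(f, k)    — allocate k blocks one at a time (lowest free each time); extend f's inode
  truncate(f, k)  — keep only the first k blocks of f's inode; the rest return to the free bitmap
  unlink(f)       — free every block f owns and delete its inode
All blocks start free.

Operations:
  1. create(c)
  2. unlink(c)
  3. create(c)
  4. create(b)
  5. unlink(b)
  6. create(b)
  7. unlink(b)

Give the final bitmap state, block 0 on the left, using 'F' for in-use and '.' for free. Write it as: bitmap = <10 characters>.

[1] create(c) — c=0 (map F.........)
[2] unlink(c) —  (map ..........)
[3] create(c) — c=0 (map F.........)
[4] create(b) — b=1 c=0 (map FF........)
[5] unlink(b) — c=0 (map F.........)
[6] create(b) — b=1 c=0 (map FF........)
[7] unlink(b) — c=0 (map F.........)

bitmap = F.........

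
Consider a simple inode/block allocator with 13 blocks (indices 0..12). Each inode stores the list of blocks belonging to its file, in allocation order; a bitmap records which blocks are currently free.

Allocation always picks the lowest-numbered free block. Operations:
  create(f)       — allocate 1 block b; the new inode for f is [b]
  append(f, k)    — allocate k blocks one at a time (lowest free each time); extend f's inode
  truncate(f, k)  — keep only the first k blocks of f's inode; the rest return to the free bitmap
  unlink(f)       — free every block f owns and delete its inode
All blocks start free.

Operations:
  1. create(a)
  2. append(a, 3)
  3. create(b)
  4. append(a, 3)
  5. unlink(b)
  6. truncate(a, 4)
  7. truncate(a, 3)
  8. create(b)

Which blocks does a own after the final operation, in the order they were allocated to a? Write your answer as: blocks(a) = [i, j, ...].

after create(a) → a:[0]  free=[F............]
after append(a, 3) → a:[0, 1, 2, 3]  free=[FFFF.........]
after create(b) → a:[0, 1, 2, 3], b:[4]  free=[FFFFF........]
after append(a, 3) → a:[0, 1, 2, 3, 5, 6, 7], b:[4]  free=[FFFFFFFF.....]
after unlink(b) → a:[0, 1, 2, 3, 5, 6, 7]  free=[FFFF.FFF.....]
after truncate(a, 4) → a:[0, 1, 2, 3]  free=[FFFF.........]
after truncate(a, 3) → a:[0, 1, 2]  free=[FFF..........]
after create(b) → a:[0, 1, 2], b:[3]  free=[FFFF.........]

blocks(a) = [0, 1, 2]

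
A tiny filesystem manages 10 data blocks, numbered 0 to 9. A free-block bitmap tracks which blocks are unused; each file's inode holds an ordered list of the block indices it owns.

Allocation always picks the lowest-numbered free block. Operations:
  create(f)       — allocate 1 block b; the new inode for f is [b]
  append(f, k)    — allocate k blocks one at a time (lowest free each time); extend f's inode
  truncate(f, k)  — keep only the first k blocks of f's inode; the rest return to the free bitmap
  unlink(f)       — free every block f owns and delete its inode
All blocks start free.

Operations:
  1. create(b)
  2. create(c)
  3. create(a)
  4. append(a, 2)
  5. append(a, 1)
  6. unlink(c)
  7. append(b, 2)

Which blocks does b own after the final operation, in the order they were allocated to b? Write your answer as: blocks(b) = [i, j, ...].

create(b): bitmap=F......... | b=[0]
create(c): bitmap=FF........ | b=[0] c=[1]
create(a): bitmap=FFF....... | a=[2] b=[0] c=[1]
append(a, 2): bitmap=FFFFF..... | a=[2, 3, 4] b=[0] c=[1]
append(a, 1): bitmap=FFFFFF.... | a=[2, 3, 4, 5] b=[0] c=[1]
unlink(c): bitmap=F.FFFF.... | a=[2, 3, 4, 5] b=[0]
append(b, 2): bitmap=FFFFFFF... | a=[2, 3, 4, 5] b=[0, 1, 6]

blocks(b) = [0, 1, 6]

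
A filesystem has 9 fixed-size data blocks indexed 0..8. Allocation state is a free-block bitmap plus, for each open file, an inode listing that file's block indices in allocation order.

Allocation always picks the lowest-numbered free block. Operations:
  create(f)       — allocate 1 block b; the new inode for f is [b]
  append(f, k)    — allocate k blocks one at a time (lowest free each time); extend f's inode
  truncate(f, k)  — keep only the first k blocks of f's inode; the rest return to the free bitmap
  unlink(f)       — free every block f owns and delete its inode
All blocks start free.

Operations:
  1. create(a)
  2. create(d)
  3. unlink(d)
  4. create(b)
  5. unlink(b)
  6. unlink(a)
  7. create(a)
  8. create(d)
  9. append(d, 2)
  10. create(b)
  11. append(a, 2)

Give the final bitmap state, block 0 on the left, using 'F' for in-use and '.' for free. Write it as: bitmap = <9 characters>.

bitmap = FFFFFFF..

[1] create(a) — a=0 (map F........)
[2] create(d) — a=0 d=1 (map FF.......)
[3] unlink(d) — a=0 (map F........)
[4] create(b) — a=0 b=1 (map FF.......)
[5] unlink(b) — a=0 (map F........)
[6] unlink(a) —  (map .........)
[7] create(a) — a=0 (map F........)
[8] create(d) — a=0 d=1 (map FF.......)
[9] append(d, 2) — a=0 d=1,2,3 (map FFFF.....)
[10] create(b) — a=0 b=4 d=1,2,3 (map FFFFF....)
[11] append(a, 2) — a=0,5,6 b=4 d=1,2,3 (map FFFFFFF..)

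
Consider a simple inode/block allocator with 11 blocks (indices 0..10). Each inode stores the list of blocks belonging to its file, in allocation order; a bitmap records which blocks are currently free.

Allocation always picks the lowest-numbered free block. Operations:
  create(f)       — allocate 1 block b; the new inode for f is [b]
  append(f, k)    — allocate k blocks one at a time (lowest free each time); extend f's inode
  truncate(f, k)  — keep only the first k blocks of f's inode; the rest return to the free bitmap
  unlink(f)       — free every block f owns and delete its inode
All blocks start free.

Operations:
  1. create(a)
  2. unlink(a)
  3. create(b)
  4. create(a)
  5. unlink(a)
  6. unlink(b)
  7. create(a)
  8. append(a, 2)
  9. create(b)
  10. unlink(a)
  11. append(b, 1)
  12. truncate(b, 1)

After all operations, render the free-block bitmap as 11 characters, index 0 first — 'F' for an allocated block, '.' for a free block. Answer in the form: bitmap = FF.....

bitmap = ...F.......

after create(a) → a:[0]  free=[F..........]
after unlink(a) →   free=[...........]
after create(b) → b:[0]  free=[F..........]
after create(a) → a:[1], b:[0]  free=[FF.........]
after unlink(a) → b:[0]  free=[F..........]
after unlink(b) →   free=[...........]
after create(a) → a:[0]  free=[F..........]
after append(a, 2) → a:[0, 1, 2]  free=[FFF........]
after create(b) → a:[0, 1, 2], b:[3]  free=[FFFF.......]
after unlink(a) → b:[3]  free=[...F.......]
after append(b, 1) → b:[3, 0]  free=[F..F.......]
after truncate(b, 1) → b:[3]  free=[...F.......]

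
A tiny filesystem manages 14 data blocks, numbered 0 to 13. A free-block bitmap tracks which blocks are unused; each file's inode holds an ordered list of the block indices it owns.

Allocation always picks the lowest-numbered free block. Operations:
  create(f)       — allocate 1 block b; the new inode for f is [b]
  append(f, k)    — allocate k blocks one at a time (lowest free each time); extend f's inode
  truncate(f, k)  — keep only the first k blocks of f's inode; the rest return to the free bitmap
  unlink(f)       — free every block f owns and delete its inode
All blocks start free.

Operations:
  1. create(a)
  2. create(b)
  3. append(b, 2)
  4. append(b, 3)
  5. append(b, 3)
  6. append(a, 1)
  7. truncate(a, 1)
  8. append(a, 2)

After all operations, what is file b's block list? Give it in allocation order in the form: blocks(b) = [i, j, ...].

create(a): bitmap=F............. | a=[0]
create(b): bitmap=FF............ | a=[0] b=[1]
append(b, 2): bitmap=FFFF.......... | a=[0] b=[1, 2, 3]
append(b, 3): bitmap=FFFFFFF....... | a=[0] b=[1, 2, 3, 4, 5, 6]
append(b, 3): bitmap=FFFFFFFFFF.... | a=[0] b=[1, 2, 3, 4, 5, 6, 7, 8, 9]
append(a, 1): bitmap=FFFFFFFFFFF... | a=[0, 10] b=[1, 2, 3, 4, 5, 6, 7, 8, 9]
truncate(a, 1): bitmap=FFFFFFFFFF.... | a=[0] b=[1, 2, 3, 4, 5, 6, 7, 8, 9]
append(a, 2): bitmap=FFFFFFFFFFFF.. | a=[0, 10, 11] b=[1, 2, 3, 4, 5, 6, 7, 8, 9]

blocks(b) = [1, 2, 3, 4, 5, 6, 7, 8, 9]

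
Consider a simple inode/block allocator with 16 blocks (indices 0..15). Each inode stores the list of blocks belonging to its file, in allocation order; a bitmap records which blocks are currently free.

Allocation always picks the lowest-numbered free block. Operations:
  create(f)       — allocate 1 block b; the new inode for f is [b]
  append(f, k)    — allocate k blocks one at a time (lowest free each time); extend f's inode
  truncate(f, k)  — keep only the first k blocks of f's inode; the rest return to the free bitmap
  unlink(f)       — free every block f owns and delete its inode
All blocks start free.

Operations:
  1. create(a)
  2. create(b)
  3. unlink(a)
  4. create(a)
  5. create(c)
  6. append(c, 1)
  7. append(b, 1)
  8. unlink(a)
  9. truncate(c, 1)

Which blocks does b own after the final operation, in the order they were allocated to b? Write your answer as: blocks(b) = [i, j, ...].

blocks(b) = [1, 4]

after create(a) → a:[0]  free=[F...............]
after create(b) → a:[0], b:[1]  free=[FF..............]
after unlink(a) → b:[1]  free=[.F..............]
after create(a) → a:[0], b:[1]  free=[FF..............]
after create(c) → a:[0], b:[1], c:[2]  free=[FFF.............]
after append(c, 1) → a:[0], b:[1], c:[2, 3]  free=[FFFF............]
after append(b, 1) → a:[0], b:[1, 4], c:[2, 3]  free=[FFFFF...........]
after unlink(a) → b:[1, 4], c:[2, 3]  free=[.FFFF...........]
after truncate(c, 1) → b:[1, 4], c:[2]  free=[.FF.F...........]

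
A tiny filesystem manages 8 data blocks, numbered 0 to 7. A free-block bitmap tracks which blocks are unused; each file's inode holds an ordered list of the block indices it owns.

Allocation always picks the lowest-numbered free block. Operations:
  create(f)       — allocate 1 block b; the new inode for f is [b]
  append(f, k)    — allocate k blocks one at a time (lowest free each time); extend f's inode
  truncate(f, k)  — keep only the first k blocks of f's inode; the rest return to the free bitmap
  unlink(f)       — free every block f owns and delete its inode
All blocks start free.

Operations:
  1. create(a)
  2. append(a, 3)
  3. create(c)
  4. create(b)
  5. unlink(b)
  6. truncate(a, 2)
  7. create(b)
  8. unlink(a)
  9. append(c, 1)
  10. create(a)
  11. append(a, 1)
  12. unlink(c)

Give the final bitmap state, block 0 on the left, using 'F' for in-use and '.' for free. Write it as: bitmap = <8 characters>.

after create(a) → a:[0]  free=[F.......]
after append(a, 3) → a:[0, 1, 2, 3]  free=[FFFF....]
after create(c) → a:[0, 1, 2, 3], c:[4]  free=[FFFFF...]
after create(b) → a:[0, 1, 2, 3], b:[5], c:[4]  free=[FFFFFF..]
after unlink(b) → a:[0, 1, 2, 3], c:[4]  free=[FFFFF...]
after truncate(a, 2) → a:[0, 1], c:[4]  free=[FF..F...]
after create(b) → a:[0, 1], b:[2], c:[4]  free=[FFF.F...]
after unlink(a) → b:[2], c:[4]  free=[..F.F...]
after append(c, 1) → b:[2], c:[4, 0]  free=[F.F.F...]
after create(a) → a:[1], b:[2], c:[4, 0]  free=[FFF.F...]
after append(a, 1) → a:[1, 3], b:[2], c:[4, 0]  free=[FFFFF...]
after unlink(c) → a:[1, 3], b:[2]  free=[.FFF....]

bitmap = .FFF....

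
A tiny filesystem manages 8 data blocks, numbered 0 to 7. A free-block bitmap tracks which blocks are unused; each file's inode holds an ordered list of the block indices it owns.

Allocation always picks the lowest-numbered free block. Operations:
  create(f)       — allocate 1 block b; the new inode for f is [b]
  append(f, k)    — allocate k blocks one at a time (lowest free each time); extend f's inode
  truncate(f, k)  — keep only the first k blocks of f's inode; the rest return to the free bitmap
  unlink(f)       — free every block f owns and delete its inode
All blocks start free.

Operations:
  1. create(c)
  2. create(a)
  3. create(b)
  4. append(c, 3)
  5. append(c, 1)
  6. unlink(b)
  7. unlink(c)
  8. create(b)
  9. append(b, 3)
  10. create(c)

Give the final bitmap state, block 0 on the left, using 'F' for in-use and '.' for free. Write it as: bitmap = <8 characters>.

after create(c) → c:[0]  free=[F.......]
after create(a) → a:[1], c:[0]  free=[FF......]
after create(b) → a:[1], b:[2], c:[0]  free=[FFF.....]
after append(c, 3) → a:[1], b:[2], c:[0, 3, 4, 5]  free=[FFFFFF..]
after append(c, 1) → a:[1], b:[2], c:[0, 3, 4, 5, 6]  free=[FFFFFFF.]
after unlink(b) → a:[1], c:[0, 3, 4, 5, 6]  free=[FF.FFFF.]
after unlink(c) → a:[1]  free=[.F......]
after create(b) → a:[1], b:[0]  free=[FF......]
after append(b, 3) → a:[1], b:[0, 2, 3, 4]  free=[FFFFF...]
after create(c) → a:[1], b:[0, 2, 3, 4], c:[5]  free=[FFFFFF..]

bitmap = FFFFFF..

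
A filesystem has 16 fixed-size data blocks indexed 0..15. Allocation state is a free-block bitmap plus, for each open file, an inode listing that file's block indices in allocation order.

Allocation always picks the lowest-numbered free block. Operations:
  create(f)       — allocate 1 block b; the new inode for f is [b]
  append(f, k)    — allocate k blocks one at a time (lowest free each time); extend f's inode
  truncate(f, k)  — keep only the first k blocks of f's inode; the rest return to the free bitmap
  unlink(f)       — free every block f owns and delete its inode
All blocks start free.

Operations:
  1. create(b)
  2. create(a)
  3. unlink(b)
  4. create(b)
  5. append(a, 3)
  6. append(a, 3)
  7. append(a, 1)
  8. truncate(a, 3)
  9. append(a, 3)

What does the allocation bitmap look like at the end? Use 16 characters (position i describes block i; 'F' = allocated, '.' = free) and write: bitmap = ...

create(b): bitmap=F............... | b=[0]
create(a): bitmap=FF.............. | a=[1] b=[0]
unlink(b): bitmap=.F.............. | a=[1]
create(b): bitmap=FF.............. | a=[1] b=[0]
append(a, 3): bitmap=FFFFF........... | a=[1, 2, 3, 4] b=[0]
append(a, 3): bitmap=FFFFFFFF........ | a=[1, 2, 3, 4, 5, 6, 7] b=[0]
append(a, 1): bitmap=FFFFFFFFF....... | a=[1, 2, 3, 4, 5, 6, 7, 8] b=[0]
truncate(a, 3): bitmap=FFFF............ | a=[1, 2, 3] b=[0]
append(a, 3): bitmap=FFFFFFF......... | a=[1, 2, 3, 4, 5, 6] b=[0]

bitmap = FFFFFFF.........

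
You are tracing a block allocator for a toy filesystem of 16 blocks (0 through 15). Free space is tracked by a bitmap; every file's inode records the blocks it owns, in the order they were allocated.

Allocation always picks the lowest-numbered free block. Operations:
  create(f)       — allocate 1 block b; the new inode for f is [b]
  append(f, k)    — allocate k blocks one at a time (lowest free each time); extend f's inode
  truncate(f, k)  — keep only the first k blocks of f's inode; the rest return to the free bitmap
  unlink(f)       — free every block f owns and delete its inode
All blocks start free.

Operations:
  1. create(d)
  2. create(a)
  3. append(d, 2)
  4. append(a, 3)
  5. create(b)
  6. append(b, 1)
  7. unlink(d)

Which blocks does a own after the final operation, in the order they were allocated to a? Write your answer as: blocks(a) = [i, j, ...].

[1] create(d) — d=0 (map F...............)
[2] create(a) — a=1 d=0 (map FF..............)
[3] append(d, 2) — a=1 d=0,2,3 (map FFFF............)
[4] append(a, 3) — a=1,4,5,6 d=0,2,3 (map FFFFFFF.........)
[5] create(b) — a=1,4,5,6 b=7 d=0,2,3 (map FFFFFFFF........)
[6] append(b, 1) — a=1,4,5,6 b=7,8 d=0,2,3 (map FFFFFFFFF.......)
[7] unlink(d) — a=1,4,5,6 b=7,8 (map .F..FFFFF.......)

blocks(a) = [1, 4, 5, 6]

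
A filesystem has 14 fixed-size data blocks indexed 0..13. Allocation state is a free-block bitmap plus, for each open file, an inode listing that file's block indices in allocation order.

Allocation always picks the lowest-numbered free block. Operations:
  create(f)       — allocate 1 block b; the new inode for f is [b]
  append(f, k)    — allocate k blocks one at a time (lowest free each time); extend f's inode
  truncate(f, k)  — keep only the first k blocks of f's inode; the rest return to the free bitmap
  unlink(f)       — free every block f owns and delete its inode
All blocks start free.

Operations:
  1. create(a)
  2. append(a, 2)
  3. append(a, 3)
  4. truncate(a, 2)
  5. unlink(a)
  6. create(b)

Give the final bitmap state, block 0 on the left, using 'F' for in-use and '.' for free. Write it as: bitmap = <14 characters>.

create(a): bitmap=F............. | a=[0]
append(a, 2): bitmap=FFF........... | a=[0, 1, 2]
append(a, 3): bitmap=FFFFFF........ | a=[0, 1, 2, 3, 4, 5]
truncate(a, 2): bitmap=FF............ | a=[0, 1]
unlink(a): bitmap=.............. | 
create(b): bitmap=F............. | b=[0]

bitmap = F.............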